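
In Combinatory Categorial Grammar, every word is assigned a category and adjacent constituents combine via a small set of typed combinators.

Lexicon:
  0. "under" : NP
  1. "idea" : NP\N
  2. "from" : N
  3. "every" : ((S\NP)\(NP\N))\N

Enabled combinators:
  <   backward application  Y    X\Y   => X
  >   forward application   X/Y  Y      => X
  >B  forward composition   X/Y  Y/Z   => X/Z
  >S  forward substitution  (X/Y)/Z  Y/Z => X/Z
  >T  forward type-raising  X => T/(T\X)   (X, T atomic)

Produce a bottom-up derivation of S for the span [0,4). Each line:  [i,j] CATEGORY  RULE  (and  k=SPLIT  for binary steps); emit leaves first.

[0,1] NP  lex  "under"
[1,2] NP\N  lex  "idea"
[2,3] N  lex  "from"
[3,4] ((S\NP)\(NP\N))\N  lex  "every"
[2,4] (S\NP)\(NP\N)  <  k=3
[1,4] S\NP  <  k=2
[0,4] S  <  k=1

[0,4] S   <
  [0,1] "under" : NP
  [1,4] S\NP   <
    [1,2] "idea" : NP\N
    [2,4] (S\NP)\(NP\N)   <
      [2,3] "from" : N
      [3,4] "every" : ((S\NP)\(NP\N))\N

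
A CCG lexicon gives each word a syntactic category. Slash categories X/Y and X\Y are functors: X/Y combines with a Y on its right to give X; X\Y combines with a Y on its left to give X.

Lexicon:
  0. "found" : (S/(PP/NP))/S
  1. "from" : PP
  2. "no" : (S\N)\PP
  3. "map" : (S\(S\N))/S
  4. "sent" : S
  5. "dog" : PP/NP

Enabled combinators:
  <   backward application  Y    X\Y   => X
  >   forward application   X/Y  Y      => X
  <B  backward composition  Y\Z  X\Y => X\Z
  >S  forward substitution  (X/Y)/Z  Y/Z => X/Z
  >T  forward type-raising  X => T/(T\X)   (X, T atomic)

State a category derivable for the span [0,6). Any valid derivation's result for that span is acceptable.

S

[0,6] S   >
  [0,5] S/(PP/NP)   >
    [0,1] "found" : (S/(PP/NP))/S
    [1,5] S   <
      [1,3] S\N   <
        [1,2] "from" : PP
        [2,3] "no" : (S\N)\PP
      [3,5] S\(S\N)   >
        [3,4] "map" : (S\(S\N))/S
        [4,5] "sent" : S
  [5,6] "dog" : PP/NP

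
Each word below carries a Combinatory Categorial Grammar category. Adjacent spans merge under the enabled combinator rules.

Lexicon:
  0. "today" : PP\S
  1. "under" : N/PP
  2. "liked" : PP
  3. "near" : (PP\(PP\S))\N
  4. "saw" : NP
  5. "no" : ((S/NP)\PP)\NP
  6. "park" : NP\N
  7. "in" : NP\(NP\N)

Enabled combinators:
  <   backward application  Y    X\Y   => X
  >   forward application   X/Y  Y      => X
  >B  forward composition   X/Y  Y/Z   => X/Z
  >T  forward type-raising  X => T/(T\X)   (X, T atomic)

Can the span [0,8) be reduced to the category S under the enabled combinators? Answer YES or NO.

[0,8] S   >
  [0,6] S/NP   <
    [0,4] PP   <
      [0,1] "today" : PP\S
      [1,4] PP\(PP\S)   <
        [1,3] N   >
          [1,2] "under" : N/PP
          [2,3] "liked" : PP
        [3,4] "near" : (PP\(PP\S))\N
    [4,6] (S/NP)\PP   <
      [4,5] "saw" : NP
      [5,6] "no" : ((S/NP)\PP)\NP
  [6,8] NP   <
    [6,7] "park" : NP\N
    [7,8] "in" : NP\(NP\N)

YES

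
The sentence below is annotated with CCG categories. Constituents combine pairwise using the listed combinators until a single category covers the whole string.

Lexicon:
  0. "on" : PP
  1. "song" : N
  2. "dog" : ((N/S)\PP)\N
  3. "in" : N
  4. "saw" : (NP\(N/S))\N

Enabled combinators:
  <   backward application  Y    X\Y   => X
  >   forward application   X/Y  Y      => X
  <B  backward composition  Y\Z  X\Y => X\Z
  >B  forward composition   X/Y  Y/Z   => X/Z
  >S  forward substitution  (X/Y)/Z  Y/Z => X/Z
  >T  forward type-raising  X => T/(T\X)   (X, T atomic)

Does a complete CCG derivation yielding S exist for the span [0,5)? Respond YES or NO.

NO

PP N ((N/S)\PP)\N N (NP\(N/S))\N
CKY chart[0,5] = {N/(N\NP), NP, NP/(NP\NP), PP/(PP\NP), S/(S\NP)}; S ∉ chart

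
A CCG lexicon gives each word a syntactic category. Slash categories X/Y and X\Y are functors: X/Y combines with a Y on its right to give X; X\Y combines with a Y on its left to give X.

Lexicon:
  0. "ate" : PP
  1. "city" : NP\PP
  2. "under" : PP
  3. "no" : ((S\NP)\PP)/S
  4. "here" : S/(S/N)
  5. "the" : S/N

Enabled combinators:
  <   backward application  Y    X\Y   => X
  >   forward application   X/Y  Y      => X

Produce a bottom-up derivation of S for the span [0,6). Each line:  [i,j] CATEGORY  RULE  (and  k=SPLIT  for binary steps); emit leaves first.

[0,6] S   <
  [0,2] NP   <
    [0,1] "ate" : PP
    [1,2] "city" : NP\PP
  [2,6] S\NP   <
    [2,3] "under" : PP
    [3,6] (S\NP)\PP   >
      [3,4] "no" : ((S\NP)\PP)/S
      [4,6] S   >
        [4,5] "here" : S/(S/N)
        [5,6] "the" : S/N

[0,1] PP  lex  "ate"
[1,2] NP\PP  lex  "city"
[0,2] NP  <  k=1
[2,3] PP  lex  "under"
[3,4] ((S\NP)\PP)/S  lex  "no"
[4,5] S/(S/N)  lex  "here"
[5,6] S/N  lex  "the"
[4,6] S  >  k=5
[3,6] (S\NP)\PP  >  k=4
[2,6] S\NP  <  k=3
[0,6] S  <  k=2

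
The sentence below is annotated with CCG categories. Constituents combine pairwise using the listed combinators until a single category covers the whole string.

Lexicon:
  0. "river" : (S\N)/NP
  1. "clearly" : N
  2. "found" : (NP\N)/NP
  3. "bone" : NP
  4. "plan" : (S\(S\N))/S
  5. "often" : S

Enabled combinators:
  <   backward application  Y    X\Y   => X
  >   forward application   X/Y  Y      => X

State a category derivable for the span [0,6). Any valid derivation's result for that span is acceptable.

[0,6] S   <
  [0,4] S\N   >
    [0,1] "river" : (S\N)/NP
    [1,4] NP   <
      [1,2] "clearly" : N
      [2,4] NP\N   >
        [2,3] "found" : (NP\N)/NP
        [3,4] "bone" : NP
  [4,6] S\(S\N)   >
    [4,5] "plan" : (S\(S\N))/S
    [5,6] "often" : S

S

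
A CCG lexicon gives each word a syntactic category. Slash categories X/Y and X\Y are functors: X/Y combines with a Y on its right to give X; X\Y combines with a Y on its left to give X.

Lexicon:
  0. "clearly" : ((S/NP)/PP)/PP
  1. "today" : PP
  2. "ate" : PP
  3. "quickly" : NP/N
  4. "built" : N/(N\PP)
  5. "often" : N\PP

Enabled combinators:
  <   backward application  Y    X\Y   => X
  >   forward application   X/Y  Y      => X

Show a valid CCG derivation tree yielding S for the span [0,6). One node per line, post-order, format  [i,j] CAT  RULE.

[0,1] ((S/NP)/PP)/PP  lex  "clearly"
[1,2] PP  lex  "today"
[0,2] (S/NP)/PP  >  k=1
[2,3] PP  lex  "ate"
[0,3] S/NP  >  k=2
[3,4] NP/N  lex  "quickly"
[4,5] N/(N\PP)  lex  "built"
[5,6] N\PP  lex  "often"
[4,6] N  >  k=5
[3,6] NP  >  k=4
[0,6] S  >  k=3

[0,6] S   >
  [0,3] S/NP   >
    [0,2] (S/NP)/PP   >
      [0,1] "clearly" : ((S/NP)/PP)/PP
      [1,2] "today" : PP
    [2,3] "ate" : PP
  [3,6] NP   >
    [3,4] "quickly" : NP/N
    [4,6] N   >
      [4,5] "built" : N/(N\PP)
      [5,6] "often" : N\PP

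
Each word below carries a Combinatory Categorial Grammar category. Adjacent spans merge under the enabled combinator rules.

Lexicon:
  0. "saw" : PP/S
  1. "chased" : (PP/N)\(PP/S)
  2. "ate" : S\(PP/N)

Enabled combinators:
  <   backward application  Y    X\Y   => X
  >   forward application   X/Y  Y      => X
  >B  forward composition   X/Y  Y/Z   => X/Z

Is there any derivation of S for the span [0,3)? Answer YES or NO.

YES

[0,3] S   <
  [0,2] PP/N   <
    [0,1] "saw" : PP/S
    [1,2] "chased" : (PP/N)\(PP/S)
  [2,3] "ate" : S\(PP/N)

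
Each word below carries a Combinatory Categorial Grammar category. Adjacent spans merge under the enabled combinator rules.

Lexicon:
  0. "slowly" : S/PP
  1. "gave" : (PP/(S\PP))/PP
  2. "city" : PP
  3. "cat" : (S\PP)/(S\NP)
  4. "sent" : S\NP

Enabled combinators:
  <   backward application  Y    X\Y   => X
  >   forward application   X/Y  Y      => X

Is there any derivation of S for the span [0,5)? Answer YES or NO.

YES

[0,5] S   >
  [0,1] "slowly" : S/PP
  [1,5] PP   >
    [1,3] PP/(S\PP)   >
      [1,2] "gave" : (PP/(S\PP))/PP
      [2,3] "city" : PP
    [3,5] S\PP   >
      [3,4] "cat" : (S\PP)/(S\NP)
      [4,5] "sent" : S\NP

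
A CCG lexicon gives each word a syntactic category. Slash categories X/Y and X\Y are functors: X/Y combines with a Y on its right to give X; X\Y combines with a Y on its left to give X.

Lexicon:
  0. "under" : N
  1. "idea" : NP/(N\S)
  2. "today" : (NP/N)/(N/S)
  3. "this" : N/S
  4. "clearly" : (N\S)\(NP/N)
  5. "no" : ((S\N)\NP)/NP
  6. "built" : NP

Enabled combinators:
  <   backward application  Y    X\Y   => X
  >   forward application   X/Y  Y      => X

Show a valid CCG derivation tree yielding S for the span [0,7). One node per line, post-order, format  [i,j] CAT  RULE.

[0,7] S   <
  [0,1] "under" : N
  [1,7] S\N   <
    [1,5] NP   >
      [1,2] "idea" : NP/(N\S)
      [2,5] N\S   <
        [2,4] NP/N   >
          [2,3] "today" : (NP/N)/(N/S)
          [3,4] "this" : N/S
        [4,5] "clearly" : (N\S)\(NP/N)
    [5,7] (S\N)\NP   >
      [5,6] "no" : ((S\N)\NP)/NP
      [6,7] "built" : NP

[0,1] N  lex  "under"
[1,2] NP/(N\S)  lex  "idea"
[2,3] (NP/N)/(N/S)  lex  "today"
[3,4] N/S  lex  "this"
[2,4] NP/N  >  k=3
[4,5] (N\S)\(NP/N)  lex  "clearly"
[2,5] N\S  <  k=4
[1,5] NP  >  k=2
[5,6] ((S\N)\NP)/NP  lex  "no"
[6,7] NP  lex  "built"
[5,7] (S\N)\NP  >  k=6
[1,7] S\N  <  k=5
[0,7] S  <  k=1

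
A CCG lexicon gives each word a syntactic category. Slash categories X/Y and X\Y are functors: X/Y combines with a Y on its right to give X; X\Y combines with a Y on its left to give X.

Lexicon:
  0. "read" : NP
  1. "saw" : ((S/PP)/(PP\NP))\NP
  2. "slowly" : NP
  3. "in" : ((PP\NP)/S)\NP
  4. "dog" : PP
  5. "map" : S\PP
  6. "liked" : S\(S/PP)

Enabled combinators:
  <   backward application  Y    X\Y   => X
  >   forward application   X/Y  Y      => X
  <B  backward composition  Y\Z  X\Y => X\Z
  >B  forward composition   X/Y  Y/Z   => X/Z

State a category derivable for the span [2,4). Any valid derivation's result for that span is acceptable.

[0,7] S   <
  [0,6] S/PP   >
    [0,2] (S/PP)/(PP\NP)   <
      [0,1] "read" : NP
      [1,2] "saw" : ((S/PP)/(PP\NP))\NP
    [2,6] PP\NP   >
      [2,4] (PP\NP)/S   <
        [2,3] "slowly" : NP
        [3,4] "in" : ((PP\NP)/S)\NP
      [4,6] S   <
        [4,5] "dog" : PP
        [5,6] "map" : S\PP
  [6,7] "liked" : S\(S/PP)

(PP\NP)/S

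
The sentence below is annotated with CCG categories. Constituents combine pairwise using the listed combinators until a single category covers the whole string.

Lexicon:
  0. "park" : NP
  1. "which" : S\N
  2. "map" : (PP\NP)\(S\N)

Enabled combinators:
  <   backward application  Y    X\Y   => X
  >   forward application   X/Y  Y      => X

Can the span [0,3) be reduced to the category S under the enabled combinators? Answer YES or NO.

NO

NP S\N (PP\NP)\(S\N)
CKY chart[0,3] = {PP}; S ∉ chart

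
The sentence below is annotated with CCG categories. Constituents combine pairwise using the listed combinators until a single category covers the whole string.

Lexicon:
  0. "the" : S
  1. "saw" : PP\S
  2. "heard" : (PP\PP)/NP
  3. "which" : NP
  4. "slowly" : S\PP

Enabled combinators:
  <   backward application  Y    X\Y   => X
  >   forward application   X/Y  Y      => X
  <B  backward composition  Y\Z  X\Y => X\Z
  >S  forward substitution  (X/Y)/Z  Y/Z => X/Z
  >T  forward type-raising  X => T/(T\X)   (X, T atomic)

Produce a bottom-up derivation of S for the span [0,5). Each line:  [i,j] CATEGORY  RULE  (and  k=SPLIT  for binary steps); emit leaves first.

[0,5] S   <
  [0,2] PP   <
    [0,1] "the" : S
    [1,2] "saw" : PP\S
  [2,5] S\PP   <B
    [2,4] PP\PP   >
      [2,3] "heard" : (PP\PP)/NP
      [3,4] "which" : NP
    [4,5] "slowly" : S\PP

[0,1] S  lex  "the"
[1,2] PP\S  lex  "saw"
[0,2] PP  <  k=1
[2,3] (PP\PP)/NP  lex  "heard"
[3,4] NP  lex  "which"
[2,4] PP\PP  >  k=3
[4,5] S\PP  lex  "slowly"
[2,5] S\PP  <B  k=4
[0,5] S  <  k=2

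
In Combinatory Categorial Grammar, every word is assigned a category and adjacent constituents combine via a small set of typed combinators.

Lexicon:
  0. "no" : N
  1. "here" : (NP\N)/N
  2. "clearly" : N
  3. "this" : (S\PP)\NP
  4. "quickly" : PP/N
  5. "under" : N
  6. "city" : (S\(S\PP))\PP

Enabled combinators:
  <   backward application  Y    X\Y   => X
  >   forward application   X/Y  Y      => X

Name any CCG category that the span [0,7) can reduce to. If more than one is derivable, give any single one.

[0,7] S   <
  [0,4] S\PP   <
    [0,3] NP   <
      [0,1] "no" : N
      [1,3] NP\N   >
        [1,2] "here" : (NP\N)/N
        [2,3] "clearly" : N
    [3,4] "this" : (S\PP)\NP
  [4,7] S\(S\PP)   <
    [4,6] PP   >
      [4,5] "quickly" : PP/N
      [5,6] "under" : N
    [6,7] "city" : (S\(S\PP))\PP

S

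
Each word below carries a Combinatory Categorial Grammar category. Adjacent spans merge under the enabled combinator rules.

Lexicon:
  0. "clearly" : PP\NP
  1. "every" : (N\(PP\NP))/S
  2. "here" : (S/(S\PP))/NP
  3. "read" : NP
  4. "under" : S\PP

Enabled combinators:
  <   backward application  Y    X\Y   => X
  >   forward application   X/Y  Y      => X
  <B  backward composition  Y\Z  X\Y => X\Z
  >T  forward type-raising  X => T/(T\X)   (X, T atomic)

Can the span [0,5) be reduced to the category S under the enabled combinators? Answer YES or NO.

PP\NP (N\(PP\NP))/S (S/(S\PP))/NP NP S\PP
CKY chart[0,5] = {N, N/(N\N), NP/(NP\N), PP/(PP\N), S/(S\N)}; S ∉ chart

NO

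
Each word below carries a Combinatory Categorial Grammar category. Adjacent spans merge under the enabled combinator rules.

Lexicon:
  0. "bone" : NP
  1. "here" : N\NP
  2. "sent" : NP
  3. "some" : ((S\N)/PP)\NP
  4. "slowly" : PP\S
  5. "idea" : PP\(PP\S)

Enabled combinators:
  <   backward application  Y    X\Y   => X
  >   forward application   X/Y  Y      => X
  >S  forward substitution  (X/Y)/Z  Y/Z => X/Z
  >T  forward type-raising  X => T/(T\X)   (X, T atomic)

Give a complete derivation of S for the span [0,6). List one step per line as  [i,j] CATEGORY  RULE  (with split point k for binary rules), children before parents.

[0,1] NP  lex  "bone"
[1,2] N\NP  lex  "here"
[0,2] N  <  k=1
[2,3] NP  lex  "sent"
[3,4] ((S\N)/PP)\NP  lex  "some"
[2,4] (S\N)/PP  <  k=3
[4,5] PP\S  lex  "slowly"
[5,6] PP\(PP\S)  lex  "idea"
[4,6] PP  <  k=5
[2,6] S\N  >  k=4
[0,6] S  <  k=2

[0,6] S   <
  [0,2] N   <
    [0,1] "bone" : NP
    [1,2] "here" : N\NP
  [2,6] S\N   >
    [2,4] (S\N)/PP   <
      [2,3] "sent" : NP
      [3,4] "some" : ((S\N)/PP)\NP
    [4,6] PP   <
      [4,5] "slowly" : PP\S
      [5,6] "idea" : PP\(PP\S)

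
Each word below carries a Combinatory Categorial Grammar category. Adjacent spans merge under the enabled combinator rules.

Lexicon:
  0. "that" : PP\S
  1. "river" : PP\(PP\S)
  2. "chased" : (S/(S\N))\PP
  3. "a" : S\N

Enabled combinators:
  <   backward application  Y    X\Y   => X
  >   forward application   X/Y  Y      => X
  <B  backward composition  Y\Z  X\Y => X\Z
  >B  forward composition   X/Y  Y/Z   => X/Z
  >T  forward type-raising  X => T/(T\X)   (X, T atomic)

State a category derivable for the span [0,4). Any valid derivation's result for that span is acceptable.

S

[0,4] S   >
  [0,3] S/(S\N)   <
    [0,2] PP   <
      [0,1] "that" : PP\S
      [1,2] "river" : PP\(PP\S)
    [2,3] "chased" : (S/(S\N))\PP
  [3,4] "a" : S\N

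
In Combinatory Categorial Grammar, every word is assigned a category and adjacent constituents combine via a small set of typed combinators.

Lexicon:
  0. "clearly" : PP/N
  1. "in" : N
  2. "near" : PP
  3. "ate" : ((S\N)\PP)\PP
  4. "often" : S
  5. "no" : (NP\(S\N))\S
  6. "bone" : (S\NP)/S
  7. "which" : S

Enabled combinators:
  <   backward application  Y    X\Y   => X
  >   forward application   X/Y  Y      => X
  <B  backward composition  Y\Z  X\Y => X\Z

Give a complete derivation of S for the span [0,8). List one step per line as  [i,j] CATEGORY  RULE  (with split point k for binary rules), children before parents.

[0,8] S   <
  [0,6] NP   <
    [0,4] S\N   <
      [0,2] PP   >
        [0,1] "clearly" : PP/N
        [1,2] "in" : N
      [2,4] (S\N)\PP   <
        [2,3] "near" : PP
        [3,4] "ate" : ((S\N)\PP)\PP
    [4,6] NP\(S\N)   <
      [4,5] "often" : S
      [5,6] "no" : (NP\(S\N))\S
  [6,8] S\NP   >
    [6,7] "bone" : (S\NP)/S
    [7,8] "which" : S

[0,1] PP/N  lex  "clearly"
[1,2] N  lex  "in"
[0,2] PP  >  k=1
[2,3] PP  lex  "near"
[3,4] ((S\N)\PP)\PP  lex  "ate"
[2,4] (S\N)\PP  <  k=3
[0,4] S\N  <  k=2
[4,5] S  lex  "often"
[5,6] (NP\(S\N))\S  lex  "no"
[4,6] NP\(S\N)  <  k=5
[0,6] NP  <  k=4
[6,7] (S\NP)/S  lex  "bone"
[7,8] S  lex  "which"
[6,8] S\NP  >  k=7
[0,8] S  <  k=6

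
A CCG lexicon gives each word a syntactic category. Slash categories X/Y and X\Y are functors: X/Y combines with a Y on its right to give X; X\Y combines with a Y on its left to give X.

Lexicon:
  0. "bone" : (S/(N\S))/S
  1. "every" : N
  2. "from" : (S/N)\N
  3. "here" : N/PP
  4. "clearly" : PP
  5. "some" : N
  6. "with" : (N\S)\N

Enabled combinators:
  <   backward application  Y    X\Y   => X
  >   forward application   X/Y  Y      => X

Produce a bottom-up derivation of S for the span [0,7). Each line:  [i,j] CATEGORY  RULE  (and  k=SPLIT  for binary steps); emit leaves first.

[0,1] (S/(N\S))/S  lex  "bone"
[1,2] N  lex  "every"
[2,3] (S/N)\N  lex  "from"
[1,3] S/N  <  k=2
[3,4] N/PP  lex  "here"
[4,5] PP  lex  "clearly"
[3,5] N  >  k=4
[1,5] S  >  k=3
[0,5] S/(N\S)  >  k=1
[5,6] N  lex  "some"
[6,7] (N\S)\N  lex  "with"
[5,7] N\S  <  k=6
[0,7] S  >  k=5

[0,7] S   >
  [0,5] S/(N\S)   >
    [0,1] "bone" : (S/(N\S))/S
    [1,5] S   >
      [1,3] S/N   <
        [1,2] "every" : N
        [2,3] "from" : (S/N)\N
      [3,5] N   >
        [3,4] "here" : N/PP
        [4,5] "clearly" : PP
  [5,7] N\S   <
    [5,6] "some" : N
    [6,7] "with" : (N\S)\N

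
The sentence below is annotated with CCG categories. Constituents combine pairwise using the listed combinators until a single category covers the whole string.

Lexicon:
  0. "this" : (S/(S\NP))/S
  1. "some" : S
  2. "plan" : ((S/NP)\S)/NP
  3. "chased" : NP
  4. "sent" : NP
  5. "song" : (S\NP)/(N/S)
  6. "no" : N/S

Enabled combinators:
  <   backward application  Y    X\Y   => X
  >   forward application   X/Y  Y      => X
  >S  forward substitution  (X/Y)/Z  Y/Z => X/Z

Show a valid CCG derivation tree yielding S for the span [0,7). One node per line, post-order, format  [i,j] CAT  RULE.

[0,7] S   >
  [0,5] S/(S\NP)   >
    [0,1] "this" : (S/(S\NP))/S
    [1,5] S   >
      [1,4] S/NP   <
        [1,2] "some" : S
        [2,4] (S/NP)\S   >
          [2,3] "plan" : ((S/NP)\S)/NP
          [3,4] "chased" : NP
      [4,5] "sent" : NP
  [5,7] S\NP   >
    [5,6] "song" : (S\NP)/(N/S)
    [6,7] "no" : N/S

[0,1] (S/(S\NP))/S  lex  "this"
[1,2] S  lex  "some"
[2,3] ((S/NP)\S)/NP  lex  "plan"
[3,4] NP  lex  "chased"
[2,4] (S/NP)\S  >  k=3
[1,4] S/NP  <  k=2
[4,5] NP  lex  "sent"
[1,5] S  >  k=4
[0,5] S/(S\NP)  >  k=1
[5,6] (S\NP)/(N/S)  lex  "song"
[6,7] N/S  lex  "no"
[5,7] S\NP  >  k=6
[0,7] S  >  k=5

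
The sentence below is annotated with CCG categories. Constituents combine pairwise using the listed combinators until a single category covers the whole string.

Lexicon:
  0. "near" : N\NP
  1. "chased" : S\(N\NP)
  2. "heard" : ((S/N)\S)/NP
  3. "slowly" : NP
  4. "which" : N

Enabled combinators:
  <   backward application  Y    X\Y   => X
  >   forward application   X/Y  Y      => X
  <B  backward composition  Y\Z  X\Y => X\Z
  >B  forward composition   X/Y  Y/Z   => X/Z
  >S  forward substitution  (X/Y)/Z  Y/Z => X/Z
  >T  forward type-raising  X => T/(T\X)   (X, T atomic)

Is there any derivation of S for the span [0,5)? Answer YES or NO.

YES

[0,5] S   >
  [0,4] S/N   <
    [0,2] S   <
      [0,1] "near" : N\NP
      [1,2] "chased" : S\(N\NP)
    [2,4] (S/N)\S   >
      [2,3] "heard" : ((S/N)\S)/NP
      [3,4] "slowly" : NP
  [4,5] "which" : N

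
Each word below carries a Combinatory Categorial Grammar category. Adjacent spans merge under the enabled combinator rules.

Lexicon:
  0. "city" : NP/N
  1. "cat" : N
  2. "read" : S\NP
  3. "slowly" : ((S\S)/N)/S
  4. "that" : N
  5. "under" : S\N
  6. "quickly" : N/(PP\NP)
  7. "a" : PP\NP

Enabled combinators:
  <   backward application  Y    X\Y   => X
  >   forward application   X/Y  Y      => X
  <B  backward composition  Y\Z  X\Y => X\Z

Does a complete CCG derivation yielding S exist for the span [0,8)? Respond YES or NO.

[0,8] S   <
  [0,2] NP   >
    [0,1] "city" : NP/N
    [1,2] "cat" : N
  [2,8] S\NP   <B
    [2,3] "read" : S\NP
    [3,8] S\S   >
      [3,6] (S\S)/N   >
        [3,4] "slowly" : ((S\S)/N)/S
        [4,6] S   <
          [4,5] "that" : N
          [5,6] "under" : S\N
      [6,8] N   >
        [6,7] "quickly" : N/(PP\NP)
        [7,8] "a" : PP\NP

YES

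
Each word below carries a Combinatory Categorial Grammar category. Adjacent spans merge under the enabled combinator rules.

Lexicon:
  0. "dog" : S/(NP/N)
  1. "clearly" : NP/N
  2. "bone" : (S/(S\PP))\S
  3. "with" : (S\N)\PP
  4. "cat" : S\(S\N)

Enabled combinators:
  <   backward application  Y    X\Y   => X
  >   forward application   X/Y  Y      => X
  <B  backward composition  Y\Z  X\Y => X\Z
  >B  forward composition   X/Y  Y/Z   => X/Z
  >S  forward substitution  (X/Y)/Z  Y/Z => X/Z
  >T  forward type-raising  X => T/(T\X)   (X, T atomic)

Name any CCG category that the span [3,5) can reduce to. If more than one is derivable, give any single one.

[0,5] S   >
  [0,3] S/(S\PP)   <
    [0,2] S   >
      [0,1] "dog" : S/(NP/N)
      [1,2] "clearly" : NP/N
    [2,3] "bone" : (S/(S\PP))\S
  [3,5] S\PP   <B
    [3,4] "with" : (S\N)\PP
    [4,5] "cat" : S\(S\N)

S\PP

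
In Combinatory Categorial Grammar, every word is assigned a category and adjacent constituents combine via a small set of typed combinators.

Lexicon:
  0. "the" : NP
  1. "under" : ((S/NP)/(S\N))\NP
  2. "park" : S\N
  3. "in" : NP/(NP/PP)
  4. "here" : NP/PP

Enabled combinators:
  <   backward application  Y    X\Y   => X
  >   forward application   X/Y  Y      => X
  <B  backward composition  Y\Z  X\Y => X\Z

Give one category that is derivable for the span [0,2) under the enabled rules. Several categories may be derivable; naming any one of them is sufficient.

[0,5] S   >
  [0,3] S/NP   >
    [0,2] (S/NP)/(S\N)   <
      [0,1] "the" : NP
      [1,2] "under" : ((S/NP)/(S\N))\NP
    [2,3] "park" : S\N
  [3,5] NP   >
    [3,4] "in" : NP/(NP/PP)
    [4,5] "here" : NP/PP

(S/NP)/(S\N)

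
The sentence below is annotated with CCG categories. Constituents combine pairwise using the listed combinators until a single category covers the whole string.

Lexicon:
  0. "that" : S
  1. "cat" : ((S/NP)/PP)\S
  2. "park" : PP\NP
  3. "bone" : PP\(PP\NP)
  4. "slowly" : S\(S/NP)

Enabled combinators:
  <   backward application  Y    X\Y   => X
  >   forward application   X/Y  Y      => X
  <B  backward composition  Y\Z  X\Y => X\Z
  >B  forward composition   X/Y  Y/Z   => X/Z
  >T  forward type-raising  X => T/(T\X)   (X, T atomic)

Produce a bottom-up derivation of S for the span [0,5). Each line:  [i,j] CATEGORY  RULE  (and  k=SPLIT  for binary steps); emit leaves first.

[0,1] S  lex  "that"
[1,2] ((S/NP)/PP)\S  lex  "cat"
[0,2] (S/NP)/PP  <  k=1
[2,3] PP\NP  lex  "park"
[3,4] PP\(PP\NP)  lex  "bone"
[2,4] PP  <  k=3
[0,4] S/NP  >  k=2
[4,5] S\(S/NP)  lex  "slowly"
[0,5] S  <  k=4

[0,5] S   <
  [0,4] S/NP   >
    [0,2] (S/NP)/PP   <
      [0,1] "that" : S
      [1,2] "cat" : ((S/NP)/PP)\S
    [2,4] PP   <
      [2,3] "park" : PP\NP
      [3,4] "bone" : PP\(PP\NP)
  [4,5] "slowly" : S\(S/NP)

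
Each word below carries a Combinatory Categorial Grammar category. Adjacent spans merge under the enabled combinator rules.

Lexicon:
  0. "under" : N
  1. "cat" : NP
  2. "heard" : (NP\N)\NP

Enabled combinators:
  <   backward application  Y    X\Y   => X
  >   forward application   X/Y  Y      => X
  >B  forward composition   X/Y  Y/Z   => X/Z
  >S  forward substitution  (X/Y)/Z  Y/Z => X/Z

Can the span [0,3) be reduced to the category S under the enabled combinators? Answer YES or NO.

NO

N NP (NP\N)\NP
CKY chart[0,3] = {NP}; S ∉ chart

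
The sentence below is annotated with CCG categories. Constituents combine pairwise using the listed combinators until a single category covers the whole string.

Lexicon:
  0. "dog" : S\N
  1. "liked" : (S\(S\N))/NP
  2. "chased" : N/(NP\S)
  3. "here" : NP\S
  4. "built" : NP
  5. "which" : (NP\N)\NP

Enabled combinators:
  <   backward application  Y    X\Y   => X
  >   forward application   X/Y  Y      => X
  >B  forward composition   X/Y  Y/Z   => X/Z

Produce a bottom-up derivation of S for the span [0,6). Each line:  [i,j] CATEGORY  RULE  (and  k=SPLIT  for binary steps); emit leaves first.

[0,1] S\N  lex  "dog"
[1,2] (S\(S\N))/NP  lex  "liked"
[2,3] N/(NP\S)  lex  "chased"
[3,4] NP\S  lex  "here"
[2,4] N  >  k=3
[4,5] NP  lex  "built"
[5,6] (NP\N)\NP  lex  "which"
[4,6] NP\N  <  k=5
[2,6] NP  <  k=4
[1,6] S\(S\N)  >  k=2
[0,6] S  <  k=1

[0,6] S   <
  [0,1] "dog" : S\N
  [1,6] S\(S\N)   >
    [1,2] "liked" : (S\(S\N))/NP
    [2,6] NP   <
      [2,4] N   >
        [2,3] "chased" : N/(NP\S)
        [3,4] "here" : NP\S
      [4,6] NP\N   <
        [4,5] "built" : NP
        [5,6] "which" : (NP\N)\NP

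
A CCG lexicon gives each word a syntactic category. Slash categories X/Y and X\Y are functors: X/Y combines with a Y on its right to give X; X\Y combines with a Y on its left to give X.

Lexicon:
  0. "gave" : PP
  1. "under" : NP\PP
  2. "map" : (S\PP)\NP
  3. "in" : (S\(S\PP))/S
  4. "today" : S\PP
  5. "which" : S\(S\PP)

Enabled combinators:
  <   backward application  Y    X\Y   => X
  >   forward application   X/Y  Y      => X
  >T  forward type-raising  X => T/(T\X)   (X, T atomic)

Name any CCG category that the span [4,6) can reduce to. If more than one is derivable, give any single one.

S

[0,6] S   <
  [0,3] S\PP   <
    [0,2] NP   <
      [0,1] "gave" : PP
      [1,2] "under" : NP\PP
    [2,3] "map" : (S\PP)\NP
  [3,6] S\(S\PP)   >
    [3,4] "in" : (S\(S\PP))/S
    [4,6] S   <
      [4,5] "today" : S\PP
      [5,6] "which" : S\(S\PP)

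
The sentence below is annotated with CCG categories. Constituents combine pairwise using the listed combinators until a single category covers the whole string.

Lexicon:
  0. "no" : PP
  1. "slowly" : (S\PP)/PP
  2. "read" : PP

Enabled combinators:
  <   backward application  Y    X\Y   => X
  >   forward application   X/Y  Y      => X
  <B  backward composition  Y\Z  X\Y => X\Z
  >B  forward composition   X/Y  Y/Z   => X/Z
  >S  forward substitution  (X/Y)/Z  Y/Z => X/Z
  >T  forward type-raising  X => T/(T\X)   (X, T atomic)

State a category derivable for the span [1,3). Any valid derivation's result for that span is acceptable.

[0,3] S   <
  [0,1] "no" : PP
  [1,3] S\PP   >
    [1,2] "slowly" : (S\PP)/PP
    [2,3] "read" : PP

S\PP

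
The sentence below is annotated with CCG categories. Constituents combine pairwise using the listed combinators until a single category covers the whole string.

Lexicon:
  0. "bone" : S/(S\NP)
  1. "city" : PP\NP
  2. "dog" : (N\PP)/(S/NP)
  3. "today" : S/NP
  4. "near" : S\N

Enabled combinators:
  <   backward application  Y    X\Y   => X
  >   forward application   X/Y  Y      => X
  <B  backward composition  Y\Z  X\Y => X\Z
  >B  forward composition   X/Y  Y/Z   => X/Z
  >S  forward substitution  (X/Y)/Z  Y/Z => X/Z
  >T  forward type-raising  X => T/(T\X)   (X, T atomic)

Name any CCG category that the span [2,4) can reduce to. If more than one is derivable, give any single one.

[0,5] S   >
  [0,1] "bone" : S/(S\NP)
  [1,5] S\NP   <B
    [1,4] N\NP   <B
      [1,2] "city" : PP\NP
      [2,4] N\PP   >
        [2,3] "dog" : (N\PP)/(S/NP)
        [3,4] "today" : S/NP
    [4,5] "near" : S\N

N\PP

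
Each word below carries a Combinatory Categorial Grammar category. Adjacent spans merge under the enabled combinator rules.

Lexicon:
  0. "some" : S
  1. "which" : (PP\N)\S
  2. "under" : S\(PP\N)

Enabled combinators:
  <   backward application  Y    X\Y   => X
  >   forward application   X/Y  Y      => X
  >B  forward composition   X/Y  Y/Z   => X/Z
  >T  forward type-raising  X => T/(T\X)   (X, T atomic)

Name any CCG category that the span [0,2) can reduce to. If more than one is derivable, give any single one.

[0,3] S   <
  [0,2] PP\N   <
    [0,1] "some" : S
    [1,2] "which" : (PP\N)\S
  [2,3] "under" : S\(PP\N)

PP\N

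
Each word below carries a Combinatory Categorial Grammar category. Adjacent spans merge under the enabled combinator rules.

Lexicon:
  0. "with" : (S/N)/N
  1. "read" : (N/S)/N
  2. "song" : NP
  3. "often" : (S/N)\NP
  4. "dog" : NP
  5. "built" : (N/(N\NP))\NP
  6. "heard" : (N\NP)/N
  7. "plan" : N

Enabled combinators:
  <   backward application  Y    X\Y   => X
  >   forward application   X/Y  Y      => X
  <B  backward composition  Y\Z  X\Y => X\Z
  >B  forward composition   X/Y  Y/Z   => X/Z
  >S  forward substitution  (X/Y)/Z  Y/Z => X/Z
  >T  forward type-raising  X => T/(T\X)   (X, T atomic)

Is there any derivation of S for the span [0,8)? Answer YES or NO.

[0,8] S   >
  [0,4] S/N   >S
    [0,1] "with" : (S/N)/N
    [1,4] N/N   >S
      [1,2] "read" : (N/S)/N
      [2,4] S/N   <
        [2,3] "song" : NP
        [3,4] "often" : (S/N)\NP
  [4,8] N   >
    [4,6] N/(N\NP)   <
      [4,5] "dog" : NP
      [5,6] "built" : (N/(N\NP))\NP
    [6,8] N\NP   >
      [6,7] "heard" : (N\NP)/N
      [7,8] "plan" : N

YES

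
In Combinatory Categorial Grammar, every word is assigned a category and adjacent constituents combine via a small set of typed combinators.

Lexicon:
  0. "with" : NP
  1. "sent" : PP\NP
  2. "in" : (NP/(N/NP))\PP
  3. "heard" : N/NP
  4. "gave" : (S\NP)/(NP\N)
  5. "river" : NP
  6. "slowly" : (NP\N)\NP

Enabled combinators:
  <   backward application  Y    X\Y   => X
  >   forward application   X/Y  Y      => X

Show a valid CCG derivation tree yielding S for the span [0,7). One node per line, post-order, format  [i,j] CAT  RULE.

[0,1] NP  lex  "with"
[1,2] PP\NP  lex  "sent"
[0,2] PP  <  k=1
[2,3] (NP/(N/NP))\PP  lex  "in"
[0,3] NP/(N/NP)  <  k=2
[3,4] N/NP  lex  "heard"
[0,4] NP  >  k=3
[4,5] (S\NP)/(NP\N)  lex  "gave"
[5,6] NP  lex  "river"
[6,7] (NP\N)\NP  lex  "slowly"
[5,7] NP\N  <  k=6
[4,7] S\NP  >  k=5
[0,7] S  <  k=4

[0,7] S   <
  [0,4] NP   >
    [0,3] NP/(N/NP)   <
      [0,2] PP   <
        [0,1] "with" : NP
        [1,2] "sent" : PP\NP
      [2,3] "in" : (NP/(N/NP))\PP
    [3,4] "heard" : N/NP
  [4,7] S\NP   >
    [4,5] "gave" : (S\NP)/(NP\N)
    [5,7] NP\N   <
      [5,6] "river" : NP
      [6,7] "slowly" : (NP\N)\NP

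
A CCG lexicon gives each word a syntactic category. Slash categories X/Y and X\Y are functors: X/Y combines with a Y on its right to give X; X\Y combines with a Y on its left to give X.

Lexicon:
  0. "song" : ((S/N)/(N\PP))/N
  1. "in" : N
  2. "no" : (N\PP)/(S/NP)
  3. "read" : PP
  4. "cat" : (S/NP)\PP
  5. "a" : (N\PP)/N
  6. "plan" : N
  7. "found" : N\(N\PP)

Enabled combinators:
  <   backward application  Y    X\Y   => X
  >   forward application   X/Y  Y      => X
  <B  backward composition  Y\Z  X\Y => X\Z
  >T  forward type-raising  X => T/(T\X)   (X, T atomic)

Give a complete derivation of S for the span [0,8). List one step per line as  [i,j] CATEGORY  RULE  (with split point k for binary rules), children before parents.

[0,1] ((S/N)/(N\PP))/N  lex  "song"
[1,2] N  lex  "in"
[0,2] (S/N)/(N\PP)  >  k=1
[2,3] (N\PP)/(S/NP)  lex  "no"
[3,4] PP  lex  "read"
[4,5] (S/NP)\PP  lex  "cat"
[3,5] S/NP  <  k=4
[2,5] N\PP  >  k=3
[0,5] S/N  >  k=2
[5,6] (N\PP)/N  lex  "a"
[6,7] N  lex  "plan"
[5,7] N\PP  >  k=6
[7,8] N\(N\PP)  lex  "found"
[5,8] N  <  k=7
[0,8] S  >  k=5

[0,8] S   >
  [0,5] S/N   >
    [0,2] (S/N)/(N\PP)   >
      [0,1] "song" : ((S/N)/(N\PP))/N
      [1,2] "in" : N
    [2,5] N\PP   >
      [2,3] "no" : (N\PP)/(S/NP)
      [3,5] S/NP   <
        [3,4] "read" : PP
        [4,5] "cat" : (S/NP)\PP
  [5,8] N   <
    [5,7] N\PP   >
      [5,6] "a" : (N\PP)/N
      [6,7] "plan" : N
    [7,8] "found" : N\(N\PP)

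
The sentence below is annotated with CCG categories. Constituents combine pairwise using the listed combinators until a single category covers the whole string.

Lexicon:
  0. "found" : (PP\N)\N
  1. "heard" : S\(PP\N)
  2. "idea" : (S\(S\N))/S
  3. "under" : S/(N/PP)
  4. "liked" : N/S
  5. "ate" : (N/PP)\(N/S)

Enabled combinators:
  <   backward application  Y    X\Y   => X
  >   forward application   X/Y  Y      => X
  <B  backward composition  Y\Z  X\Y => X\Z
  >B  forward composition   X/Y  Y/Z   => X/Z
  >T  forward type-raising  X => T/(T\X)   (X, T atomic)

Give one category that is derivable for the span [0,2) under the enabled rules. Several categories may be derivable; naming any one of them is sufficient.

S\N

[0,6] S   <
  [0,2] S\N   <B
    [0,1] "found" : (PP\N)\N
    [1,2] "heard" : S\(PP\N)
  [2,6] S\(S\N)   >
    [2,3] "idea" : (S\(S\N))/S
    [3,6] S   >
      [3,4] "under" : S/(N/PP)
      [4,6] N/PP   <
        [4,5] "liked" : N/S
        [5,6] "ate" : (N/PP)\(N/S)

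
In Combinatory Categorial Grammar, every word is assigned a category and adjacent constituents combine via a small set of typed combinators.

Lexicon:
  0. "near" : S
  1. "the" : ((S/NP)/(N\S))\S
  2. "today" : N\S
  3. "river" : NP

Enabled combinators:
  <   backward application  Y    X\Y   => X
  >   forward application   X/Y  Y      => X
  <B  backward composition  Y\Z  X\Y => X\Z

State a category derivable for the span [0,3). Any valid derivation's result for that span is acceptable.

[0,4] S   >
  [0,3] S/NP   >
    [0,2] (S/NP)/(N\S)   <
      [0,1] "near" : S
      [1,2] "the" : ((S/NP)/(N\S))\S
    [2,3] "today" : N\S
  [3,4] "river" : NP

S/NP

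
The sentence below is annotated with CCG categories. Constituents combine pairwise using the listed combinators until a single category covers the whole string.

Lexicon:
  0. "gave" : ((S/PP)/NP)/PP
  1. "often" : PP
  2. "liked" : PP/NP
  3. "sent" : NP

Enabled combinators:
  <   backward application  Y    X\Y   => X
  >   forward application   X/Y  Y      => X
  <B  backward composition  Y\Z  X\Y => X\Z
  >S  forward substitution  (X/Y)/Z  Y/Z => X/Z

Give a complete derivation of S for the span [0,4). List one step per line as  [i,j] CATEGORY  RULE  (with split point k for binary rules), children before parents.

[0,1] ((S/PP)/NP)/PP  lex  "gave"
[1,2] PP  lex  "often"
[0,2] (S/PP)/NP  >  k=1
[2,3] PP/NP  lex  "liked"
[0,3] S/NP  >S  k=2
[3,4] NP  lex  "sent"
[0,4] S  >  k=3

[0,4] S   >
  [0,3] S/NP   >S
    [0,2] (S/PP)/NP   >
      [0,1] "gave" : ((S/PP)/NP)/PP
      [1,2] "often" : PP
    [2,3] "liked" : PP/NP
  [3,4] "sent" : NP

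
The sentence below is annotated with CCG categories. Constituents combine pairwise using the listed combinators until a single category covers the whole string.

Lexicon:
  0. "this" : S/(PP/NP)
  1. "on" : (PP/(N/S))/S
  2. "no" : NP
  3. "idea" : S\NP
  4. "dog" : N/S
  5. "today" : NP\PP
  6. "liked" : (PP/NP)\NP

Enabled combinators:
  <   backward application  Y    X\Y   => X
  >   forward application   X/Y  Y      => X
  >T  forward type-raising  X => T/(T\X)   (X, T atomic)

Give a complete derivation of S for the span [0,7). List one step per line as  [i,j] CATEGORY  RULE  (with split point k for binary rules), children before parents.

[0,7] S   >
  [0,1] "this" : S/(PP/NP)
  [1,7] PP/NP   <
    [1,6] NP   <
      [1,5] PP   >
        [1,4] PP/(N/S)   >
          [1,2] "on" : (PP/(N/S))/S
          [2,4] S   <
            [2,3] "no" : NP
            [3,4] "idea" : S\NP
        [4,5] "dog" : N/S
      [5,6] "today" : NP\PP
    [6,7] "liked" : (PP/NP)\NP

[0,1] S/(PP/NP)  lex  "this"
[1,2] (PP/(N/S))/S  lex  "on"
[2,3] NP  lex  "no"
[3,4] S\NP  lex  "idea"
[2,4] S  <  k=3
[1,4] PP/(N/S)  >  k=2
[4,5] N/S  lex  "dog"
[1,5] PP  >  k=4
[5,6] NP\PP  lex  "today"
[1,6] NP  <  k=5
[6,7] (PP/NP)\NP  lex  "liked"
[1,7] PP/NP  <  k=6
[0,7] S  >  k=1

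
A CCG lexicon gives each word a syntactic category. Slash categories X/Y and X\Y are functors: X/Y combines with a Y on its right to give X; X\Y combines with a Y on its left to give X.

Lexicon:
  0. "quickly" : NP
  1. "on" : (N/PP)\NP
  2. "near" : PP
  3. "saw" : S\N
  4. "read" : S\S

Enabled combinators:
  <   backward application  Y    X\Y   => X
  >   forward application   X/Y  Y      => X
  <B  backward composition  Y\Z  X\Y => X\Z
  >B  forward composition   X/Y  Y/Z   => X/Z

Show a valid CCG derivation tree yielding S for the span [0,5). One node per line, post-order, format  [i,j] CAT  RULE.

[0,5] S   <
  [0,3] N   >
    [0,2] N/PP   <
      [0,1] "quickly" : NP
      [1,2] "on" : (N/PP)\NP
    [2,3] "near" : PP
  [3,5] S\N   <B
    [3,4] "saw" : S\N
    [4,5] "read" : S\S

[0,1] NP  lex  "quickly"
[1,2] (N/PP)\NP  lex  "on"
[0,2] N/PP  <  k=1
[2,3] PP  lex  "near"
[0,3] N  >  k=2
[3,4] S\N  lex  "saw"
[4,5] S\S  lex  "read"
[3,5] S\N  <B  k=4
[0,5] S  <  k=3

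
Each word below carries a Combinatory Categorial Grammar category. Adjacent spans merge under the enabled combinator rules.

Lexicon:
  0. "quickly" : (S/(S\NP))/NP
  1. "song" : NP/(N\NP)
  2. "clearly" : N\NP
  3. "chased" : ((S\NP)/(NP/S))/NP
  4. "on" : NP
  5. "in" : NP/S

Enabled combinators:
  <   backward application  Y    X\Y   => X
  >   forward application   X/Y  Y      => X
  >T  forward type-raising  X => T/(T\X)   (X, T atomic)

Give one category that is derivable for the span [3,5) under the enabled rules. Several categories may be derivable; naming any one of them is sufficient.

[0,6] S   >
  [0,3] S/(S\NP)   >
    [0,1] "quickly" : (S/(S\NP))/NP
    [1,3] NP   >
      [1,2] "song" : NP/(N\NP)
      [2,3] "clearly" : N\NP
  [3,6] S\NP   >
    [3,5] (S\NP)/(NP/S)   >
      [3,4] "chased" : ((S\NP)/(NP/S))/NP
      [4,5] "on" : NP
    [5,6] "in" : NP/S

(S\NP)/(NP/S)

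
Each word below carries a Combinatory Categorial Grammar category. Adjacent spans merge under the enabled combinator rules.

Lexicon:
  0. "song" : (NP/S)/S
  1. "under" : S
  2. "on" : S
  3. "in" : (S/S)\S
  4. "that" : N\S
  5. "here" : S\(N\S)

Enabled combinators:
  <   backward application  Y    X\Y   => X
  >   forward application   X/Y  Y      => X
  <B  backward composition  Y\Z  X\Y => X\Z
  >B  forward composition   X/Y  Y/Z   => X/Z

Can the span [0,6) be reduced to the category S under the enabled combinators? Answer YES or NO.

(NP/S)/S S S (S/S)\S N\S S\(N\S)
CKY chart[0,6] = {NP}; S ∉ chart

NO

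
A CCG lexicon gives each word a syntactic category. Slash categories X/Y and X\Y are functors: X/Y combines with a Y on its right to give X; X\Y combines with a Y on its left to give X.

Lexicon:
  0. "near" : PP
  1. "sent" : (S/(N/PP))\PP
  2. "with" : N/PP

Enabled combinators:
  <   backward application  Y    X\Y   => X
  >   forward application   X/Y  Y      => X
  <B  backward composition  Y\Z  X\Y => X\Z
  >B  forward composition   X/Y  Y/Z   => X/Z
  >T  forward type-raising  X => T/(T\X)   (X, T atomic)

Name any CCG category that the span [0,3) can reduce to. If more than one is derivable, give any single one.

S

[0,3] S   >
  [0,2] S/(N/PP)   <
    [0,1] "near" : PP
    [1,2] "sent" : (S/(N/PP))\PP
  [2,3] "with" : N/PP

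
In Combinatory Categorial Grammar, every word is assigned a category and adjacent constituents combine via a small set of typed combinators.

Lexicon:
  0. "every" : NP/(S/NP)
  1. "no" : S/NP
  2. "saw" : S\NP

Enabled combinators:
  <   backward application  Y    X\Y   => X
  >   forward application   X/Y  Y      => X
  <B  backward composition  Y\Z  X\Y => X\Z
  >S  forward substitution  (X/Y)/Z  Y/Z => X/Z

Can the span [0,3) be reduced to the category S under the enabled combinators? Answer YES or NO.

YES

[0,3] S   <
  [0,2] NP   >
    [0,1] "every" : NP/(S/NP)
    [1,2] "no" : S/NP
  [2,3] "saw" : S\NP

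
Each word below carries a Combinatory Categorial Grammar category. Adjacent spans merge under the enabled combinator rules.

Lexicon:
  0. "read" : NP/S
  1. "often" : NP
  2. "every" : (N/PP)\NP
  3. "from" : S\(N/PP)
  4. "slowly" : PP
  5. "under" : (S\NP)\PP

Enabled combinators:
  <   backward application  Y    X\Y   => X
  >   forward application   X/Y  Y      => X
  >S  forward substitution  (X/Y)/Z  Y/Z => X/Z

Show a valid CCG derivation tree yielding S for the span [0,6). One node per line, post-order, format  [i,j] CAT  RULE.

[0,1] NP/S  lex  "read"
[1,2] NP  lex  "often"
[2,3] (N/PP)\NP  lex  "every"
[1,3] N/PP  <  k=2
[3,4] S\(N/PP)  lex  "from"
[1,4] S  <  k=3
[0,4] NP  >  k=1
[4,5] PP  lex  "slowly"
[5,6] (S\NP)\PP  lex  "under"
[4,6] S\NP  <  k=5
[0,6] S  <  k=4

[0,6] S   <
  [0,4] NP   >
    [0,1] "read" : NP/S
    [1,4] S   <
      [1,3] N/PP   <
        [1,2] "often" : NP
        [2,3] "every" : (N/PP)\NP
      [3,4] "from" : S\(N/PP)
  [4,6] S\NP   <
    [4,5] "slowly" : PP
    [5,6] "under" : (S\NP)\PP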